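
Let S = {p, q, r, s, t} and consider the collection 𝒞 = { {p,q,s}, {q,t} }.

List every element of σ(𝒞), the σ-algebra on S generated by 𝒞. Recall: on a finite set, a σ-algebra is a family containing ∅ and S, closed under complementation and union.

Start: 𝒞 ∪ {∅, S} = { ∅, {q,t}, {p,q,s}, S }.
Iteration 1 adds 3:
  {r,t}  = {p,q,s}ᶜ
  {p,r,s}  = {q,t}ᶜ
  {p,q,s,t}  = {q,t} ∪ {p,q,s}
Iteration 2: 4 new —
  {r}  = {p,q,s,t}ᶜ
  {q,r,t}  = {q,t} ∪ {r,t}
  {p,q,r,s}  = {p,r,s} ∪ {p,q,s}
  {p,r,s,t}  = {p,r,s} ∪ {r,t}
Iteration 3 adds 3:
  {q}  = {p,r,s,t}ᶜ
  {t}  = {p,q,r,s}ᶜ
  {p,s}  = {q,r,t}ᶜ
Iteration 4: 2 new —
  {q,r}  = {r} ∪ {q}
  {p,s,t}  = {p,s} ∪ {t}
After Iteration 5 the family is unchanged; done.

σ(𝒞) = { ∅, {q}, {r}, {t}, {p,s}, {q,r}, {q,t}, {r,t}, {p,q,s}, {p,r,s}, {p,s,t}, {q,r,t}, {p,q,r,s}, {p,q,s,t}, {p,r,s,t}, S }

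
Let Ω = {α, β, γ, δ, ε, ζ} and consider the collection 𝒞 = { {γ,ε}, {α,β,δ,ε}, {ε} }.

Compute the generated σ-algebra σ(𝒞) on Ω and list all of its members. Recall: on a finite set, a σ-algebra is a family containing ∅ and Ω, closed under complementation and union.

σ(𝒞) = { {}, {γ}, {ε}, {ζ}, {γ,ε}, {γ,ζ}, {ε,ζ}, {α,β,δ}, {γ,ε,ζ}, {α,β,γ,δ}, {α,β,δ,ε}, {α,β,δ,ζ}, {α,β,γ,δ,ε}, {α,β,γ,δ,ζ}, {α,β,δ,ε,ζ}, Ω }

Check:
Start: 𝒞 ∪ {∅, Ω} = { {}, {ε}, {γ,ε}, {α,β,δ,ε}, Ω }.
Step 1 adds 4:
  {γ,ζ}  = Ω∖{α,β,δ,ε}
  {α,β,δ,ζ}  = Ω∖{γ,ε}
  {α,β,γ,δ,ε}  = {γ,ε} ∪ {α,β,δ,ε}
  {α,β,γ,δ,ζ}  = Ω∖{ε}
  — 9 sets.
Step 2: +3 →
  {ζ}  = Ω∖{α,β,γ,δ,ε}
  {γ,ε,ζ}  = {ε} ∪ {γ,ζ}
  {α,β,δ,ε,ζ}  = {α,β,δ,ζ} ∪ {α,β,δ,ε}
  — 12 sets.
Step 3 adds 3:
  {γ}  = Ω∖{α,β,δ,ε,ζ}
  {ε,ζ}  = {ε} ∪ {ζ}
  {α,β,δ}  = Ω∖{γ,ε,ζ}
  — 15 sets.
Step 4 (1 new):
  {α,β,γ,δ}  = Ω∖{ε,ζ}
  — 16 sets.
Step 5: already closed under ᶜ and ∪.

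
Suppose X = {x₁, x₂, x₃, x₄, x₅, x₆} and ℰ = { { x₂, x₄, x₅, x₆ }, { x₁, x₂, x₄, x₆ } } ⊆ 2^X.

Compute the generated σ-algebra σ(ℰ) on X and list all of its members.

Seed the family with ℰ together with ∅ and X: { {  }, { x₁, x₂, x₄, x₆ }, { x₂, x₄, x₅, x₆ }, X }.
Step 1 adds 3:
  { x₁, x₃ }  = X∖{ x₂, x₄, x₅, x₆ }
  { x₃, x₅ }  = X∖{ x₁, x₂, x₄, x₆ }
  { x₁, x₂, x₄, x₅, x₆ }  = { x₂, x₄, x₅, x₆ } ∪ { x₁, x₂, x₄, x₆ }
  (now 7)
Step 2. New:
  { x₃ }  = X∖{ x₁, x₂, x₄, x₅, x₆ }
  { x₁, x₃, x₅ }  = { x₁, x₃ } ∪ { x₃, x₅ }
  { x₁, x₂, x₃, x₄, x₆ }  = { x₁, x₂, x₄, x₆ } ∪ { x₁, x₃ }
  { x₂, x₃, x₄, x₅, x₆ }  = { x₂, x₄, x₅, x₆ } ∪ { x₃, x₅ }
  (now 11)
Step 3 (3 new):
  { x₁ }  = X∖{ x₂, x₃, x₄, x₅, x₆ }
  { x₅ }  = X∖{ x₁, x₂, x₃, x₄, x₆ }
  { x₂, x₄, x₆ }  = X∖{ x₁, x₃, x₅ }
  (now 14)
Step 4: 2 new —
  { x₁, x₅ }  = { x₅ } ∪ { x₁ }
  { x₂, x₃, x₄, x₆ }  = { x₃ } ∪ { x₂, x₄, x₆ }
  (now 16)
Step 5: no new sets; the family is a σ-algebra.

|σ(ℰ)| = 16.  σ(ℰ) = { {  }, { x₁ }, { x₃ }, { x₅ }, { x₁, x₃ }, { x₁, x₅ }, { x₃, x₅ }, { x₁, x₃, x₅ }, { x₂, x₄, x₆ }, { x₁, x₂, x₄, x₆ }, { x₂, x₃, x₄, x₆ }, { x₂, x₄, x₅, x₆ }, { x₁, x₂, x₃, x₄, x₆ }, { x₁, x₂, x₄, x₅, x₆ }, { x₂, x₃, x₄, x₅, x₆ }, X }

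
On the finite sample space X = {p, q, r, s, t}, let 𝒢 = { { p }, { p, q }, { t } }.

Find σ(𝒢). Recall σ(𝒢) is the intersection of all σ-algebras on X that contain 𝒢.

Take S₀ = 𝒢 ∪ {∅, X} = { {  }, { p }, { t }, { p, q }, X }.
Iteration 1. New:
  { p, t }  = { t } ∪ { p }
  { p, q, t }  = { p, q } ∪ { t }
  { r, s, t }  = ᶜ of { p, q }
  { p, q, r, s }  = ᶜ of { t }
  { q, r, s, t }  = ᶜ of { p }
  |family| = 10
Iteration 2 (3 new):
  { r, s }  = ᶜ of { p, q, t }
  { q, r, s }  = ᶜ of { p, t }
  { p, r, s, t }  = { r, s, t } ∪ { p, t }
  |family| = 13
Iteration 3 adds 2:
  { q }  = ᶜ of { p, r, s, t }
  { p, r, s }  = { r, s } ∪ { p }
  |family| = 15
Iteration 4. New:
  { q, t }  = ᶜ of { p, r, s }
  |family| = 16
Iteration 5: already closed under ᶜ and ∪.

|σ(𝒢)| = 16.  σ(𝒢) = { {  }, { p }, { q }, { t }, { p, q }, { p, t }, { q, t }, { r, s }, { p, q, t }, { p, r, s }, { q, r, s }, { r, s, t }, { p, q, r, s }, { p, r, s, t }, { q, r, s, t }, X }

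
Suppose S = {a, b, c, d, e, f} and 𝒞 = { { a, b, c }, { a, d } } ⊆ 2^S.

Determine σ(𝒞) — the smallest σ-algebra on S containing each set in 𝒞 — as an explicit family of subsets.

Answer: σ(𝒞) = { {  }, { a }, { d }, { a, d }, { b, c }, { e, f }, { a, b, c }, { a, e, f }, { b, c, d }, { d, e, f }, { a, b, c, d }, { a, d, e, f }, { b, c, e, f }, { a, b, c, e, f }, { b, c, d, e, f }, S }

Check:
Seed the family with 𝒞 together with ∅ and S: { {  }, { a, d }, { a, b, c }, S }.
Iteration 1: +3 →
  { d, e, f }  = complement { a, b, c }
  { a, b, c, d }  = { a, b, c } ∪ { a, d }
  { b, c, e, f }  = complement { a, d }
  |family| = 7
Iteration 2. New:
  { e, f }  = complement { a, b, c, d }
  { a, d, e, f }  = { a, d } ∪ { d, e, f }
  { a, b, c, e, f }  = { a, b, c } ∪ { b, c, e, f }
  { b, c, d, e, f }  = { d, e, f } ∪ { b, c, e, f }
  |family| = 11
Iteration 3: 3 new —
  { a }  = complement { b, c, d, e, f }
  { d }  = complement { a, b, c, e, f }
  { b, c }  = complement { a, d, e, f }
  |family| = 14
Iteration 4. New:
  { a, e, f }  = { e, f } ∪ { a }
  { b, c, d }  = { b, c } ∪ { d }
  |family| = 16
Iteration 5 adds nothing — fixpoint reached.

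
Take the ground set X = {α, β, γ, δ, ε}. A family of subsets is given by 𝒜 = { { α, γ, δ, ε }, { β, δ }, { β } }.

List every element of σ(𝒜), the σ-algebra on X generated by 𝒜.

Answer: σ(𝒜) = { {  }, { β }, { δ }, { β, δ }, { α, γ, ε }, { α, β, γ, ε }, { α, γ, δ, ε }, X }

Working:
Start: 𝒜 ∪ {∅, X} = { {  }, { β }, { β, δ }, { α, γ, δ, ε }, X }.
Step 1 adds 1:
  { α, γ, ε }  = ᶜ of { β, δ }
  — 6 sets.
Step 2: +1 →
  { α, β, γ, ε }  = { α, γ, ε } ∪ { β }
  — 7 sets.
Step 3 (1 new):
  { δ }  = ᶜ of { α, β, γ, ε }
  — 8 sets.
Step 4: no new sets; the family is a σ-algebra.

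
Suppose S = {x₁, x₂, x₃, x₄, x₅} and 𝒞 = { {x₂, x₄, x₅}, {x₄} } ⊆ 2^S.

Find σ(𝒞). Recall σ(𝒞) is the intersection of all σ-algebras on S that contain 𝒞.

|σ(𝒞)| = 8.  σ(𝒞) = { {}, {x₄}, {x₁, x₃}, {x₂, x₅}, {x₁, x₃, x₄}, {x₂, x₄, x₅}, {x₁, x₂, x₃, x₅}, S }

Derivation:
Start: 𝒞 ∪ {∅, S} = { {}, {x₄}, {x₂, x₄, x₅}, S }.
Step 1. New:
  {x₁, x₃}  = ᶜ of {x₂, x₄, x₅}
  {x₁, x₂, x₃, x₅}  = ᶜ of {x₄}
Step 2: 1 new —
  {x₁, x₃, x₄}  = {x₁, x₃} ∪ {x₄}
Step 3 adds 1:
  {x₂, x₅}  = ᶜ of {x₁, x₃, x₄}
Step 4: already closed under ᶜ and ∪.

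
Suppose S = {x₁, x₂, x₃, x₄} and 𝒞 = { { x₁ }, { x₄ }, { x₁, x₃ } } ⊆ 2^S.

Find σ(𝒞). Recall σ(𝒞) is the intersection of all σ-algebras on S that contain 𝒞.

Start: 𝒞 ∪ {∅, S} = { ∅, { x₁ }, { x₄ }, { x₁, x₃ }, S }.
Iteration 1 adds 5:
  { x₁, x₄ }  = { x₄ } ∪ { x₁ }
  { x₂, x₄ }  = ᶜ of { x₁, x₃ }
  { x₁, x₂, x₃ }  = ᶜ of { x₄ }
  { x₁, x₃, x₄ }  = { x₁, x₃ } ∪ { x₄ }
  { x₂, x₃, x₄ }  = ᶜ of { x₁ }
  (now 10)
Iteration 2 adds 3:
  { x₂ }  = ᶜ of { x₁, x₃, x₄ }
  { x₂, x₃ }  = ᶜ of { x₁, x₄ }
  { x₁, x₂, x₄ }  = { x₁, x₄ } ∪ { x₂, x₄ }
  (now 13)
Iteration 3. New:
  { x₃ }  = ᶜ of { x₁, x₂, x₄ }
  { x₁, x₂ }  = { x₂ } ∪ { x₁ }
  (now 15)
Iteration 4 adds 1:
  { x₃, x₄ }  = ᶜ of { x₁, x₂ }
  (now 16)
After Iteration 5 the family is unchanged; done.

Therefore σ(𝒞) = { ∅, { x₁ }, { x₂ }, { x₃ }, { x₄ }, { x₁, x₂ }, { x₁, x₃ }, { x₁, x₄ }, { x₂, x₃ }, { x₂, x₄ }, { x₃, x₄ }, { x₁, x₂, x₃ }, { x₁, x₂, x₄ }, { x₁, x₃, x₄ }, { x₂, x₃, x₄ }, S } (|σ(𝒞)| = 16).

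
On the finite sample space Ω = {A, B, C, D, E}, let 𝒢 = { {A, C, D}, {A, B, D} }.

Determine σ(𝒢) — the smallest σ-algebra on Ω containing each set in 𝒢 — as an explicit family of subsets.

Begin from { ∅, {A, B, D}, {A, C, D}, Ω } (that is, 𝒢 plus ∅ and Ω).
Pass 1: +3 →
  {B, E}  = {A, C, D}ᶜ
  {C, E}  = {A, B, D}ᶜ
  {A, B, C, D}  = {A, B, D} ∪ {A, C, D}
  (now 7)
Pass 2 adds 4:
  {E}  = {A, B, C, D}ᶜ
  {B, C, E}  = {B, E} ∪ {C, E}
  {A, B, D, E}  = {B, E} ∪ {A, B, D}
  {A, C, D, E}  = {A, C, D} ∪ {C, E}
  (now 11)
Pass 3: +3 →
  {B}  = {A, C, D, E}ᶜ
  {C}  = {A, B, D, E}ᶜ
  {A, D}  = {B, C, E}ᶜ
  (now 14)
Pass 4 adds 2:
  {B, C}  = {C} ∪ {B}
  {A, D, E}  = {A, D} ∪ {E}
  (now 16)
Pass 5: stable.

σ(𝒢) = { ∅, {B}, {C}, {E}, {A, D}, {B, C}, {B, E}, {C, E}, {A, B, D}, {A, C, D}, {A, D, E}, {B, C, E}, {A, B, C, D}, {A, B, D, E}, {A, C, D, E}, Ω }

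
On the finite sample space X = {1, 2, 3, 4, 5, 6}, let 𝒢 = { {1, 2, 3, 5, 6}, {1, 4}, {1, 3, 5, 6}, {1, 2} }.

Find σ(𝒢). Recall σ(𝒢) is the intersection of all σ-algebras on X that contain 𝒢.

Begin from { ∅, {1, 2}, {1, 4}, {1, 3, 5, 6}, {1, 2, 3, 5, 6}, X } (that is, 𝒢 plus ∅ and X).
Pass 1: +6 →
  {4}  = ᶜ of {1, 2, 3, 5, 6}
  {2, 4}  = ᶜ of {1, 3, 5, 6}
  {1, 2, 4}  = {1, 4} ∪ {1, 2}
  {2, 3, 5, 6}  = ᶜ of {1, 4}
  {3, 4, 5, 6}  = ᶜ of {1, 2}
  {1, 3, 4, 5, 6}  = {1, 3, 5, 6} ∪ {1, 4}
  — 12 sets.
Pass 2. New:
  {2}  = ᶜ of {1, 3, 4, 5, 6}
  {3, 5, 6}  = ᶜ of {1, 2, 4}
  {2, 3, 4, 5, 6}  = {3, 4, 5, 6} ∪ {2, 4}
  — 15 sets.
Pass 3 (1 new):
  {1}  = ᶜ of {2, 3, 4, 5, 6}
  — 16 sets.
Pass 4 adds nothing — fixpoint reached.

|σ(𝒢)| = 16.  σ(𝒢) = { ∅, {1}, {2}, {4}, {1, 2}, {1, 4}, {2, 4}, {1, 2, 4}, {3, 5, 6}, {1, 3, 5, 6}, {2, 3, 5, 6}, {3, 4, 5, 6}, {1, 2, 3, 5, 6}, {1, 3, 4, 5, 6}, {2, 3, 4, 5, 6}, X }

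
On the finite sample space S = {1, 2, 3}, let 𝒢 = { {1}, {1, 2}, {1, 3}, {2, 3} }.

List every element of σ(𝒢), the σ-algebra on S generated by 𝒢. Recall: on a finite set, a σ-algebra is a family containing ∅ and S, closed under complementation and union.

Begin from { {}, {1}, {1, 2}, {1, 3}, {2, 3}, S } (that is, 𝒢 plus ∅ and S).
Round 1 adds 2:
  {2}  = S∖{1, 3}
  {3}  = S∖{1, 2}
Round 2: closed — nothing new.

Hence σ(𝒢) has 8 members: { {}, {1}, {2}, {3}, {1, 2}, {1, 3}, {2, 3}, S }.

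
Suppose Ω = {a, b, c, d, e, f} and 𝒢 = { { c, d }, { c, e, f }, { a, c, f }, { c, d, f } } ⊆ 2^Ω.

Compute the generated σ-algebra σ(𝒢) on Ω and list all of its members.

|σ(𝒢)| = 64.  σ(𝒢) = { ∅, { a }, { b }, { c }, { d }, { e }, { f }, { a, b }, { a, c }, { a, d }, { a, e }, { a, f }, { b, c }, { b, d }, { b, e }, { b, f }, { c, d }, { c, e }, { c, f }, { d, e }, { d, f }, { e, f }, { a, b, c }, { a, b, d }, { a, b, e }, { a, b, f }, { a, c, d }, { a, c, e }, { a, c, f }, { a, d, e }, { a, d, f }, { a, e, f }, { b, c, d }, { b, c, e }, { b, c, f }, { b, d, e }, { b, d, f }, { b, e, f }, { c, d, e }, { c, d, f }, { c, e, f }, { d, e, f }, { a, b, c, d }, { a, b, c, e }, { a, b, c, f }, { a, b, d, e }, { a, b, d, f }, { a, b, e, f }, { a, c, d, e }, { a, c, d, f }, { a, c, e, f }, { a, d, e, f }, { b, c, d, e }, { b, c, d, f }, { b, c, e, f }, { b, d, e, f }, { c, d, e, f }, { a, b, c, d, e }, { a, b, c, d, f }, { a, b, c, e, f }, { a, b, d, e, f }, { a, c, d, e, f }, { b, c, d, e, f }, Ω }

Trace:
Start: 𝒢 ∪ {∅, Ω} = { ∅, { c, d }, { a, c, f }, { c, d, f }, { c, e, f }, Ω }.
Pass 1: 7 new —
  { a, b, d }  = ᶜ of { c, e, f }
  { a, b, e }  = ᶜ of { c, d, f }
  { b, d, e }  = ᶜ of { a, c, f }
  { a, b, e, f }  = ᶜ of { c, d }
  { a, c, d, f }  = { c, d } ∪ { a, c, f }
  { a, c, e, f }  = { a, c, f } ∪ { c, e, f }
  { c, d, e, f }  = { c, d } ∪ { c, e, f }
  |family| = 13
Pass 2: 12 new —
  { a, b }  = ᶜ of { c, d, e, f }
  { b, d }  = ᶜ of { a, c, e, f }
  { b, e }  = ᶜ of { a, c, d, f }
  { a, b, c, d }  = { c, d } ∪ { a, b, d }
  { a, b, d, e }  = { a, b, d } ∪ { a, b, e }
  { b, c, d, e }  = { c, d } ∪ { b, d, e }
  { a, b, c, d, e }  = { c, d } ∪ { a, b, e }
  { a, b, c, d, f }  = { a, c, f } ∪ { a, b, d }
  { a, b, c, e, f }  = { a, c, e, f } ∪ { a, b, e }
  { a, b, d, e, f }  = { a, b, d } ∪ { a, b, e, f }
  { a, c, d, e, f }  = { a, c, e, f } ∪ { c, d }
  { b, c, d, e, f }  = { c, d, e, f } ∪ { b, d, e }
  |family| = 25
Pass 3. New:
  { a }  = ᶜ of { b, c, d, e, f }
  { b }  = ᶜ of { a, c, d, e, f }
  { c }  = ᶜ of { a, b, d, e, f }
  { d }  = ᶜ of { a, b, c, e, f }
  { e }  = ᶜ of { a, b, c, d, f }
  { f }  = ᶜ of { a, b, c, d, e }
  { a, f }  = ᶜ of { b, c, d, e }
  { c, f }  = ᶜ of { a, b, d, e }
  { e, f }  = ᶜ of { a, b, c, d }
  { b, c, d }  = { c, d } ∪ { b, d }
  { a, b, c, f }  = { a, c, f } ∪ { a, b }
  { b, c, d, f }  = { c, d, f } ∪ { b, d }
  { b, c, e, f }  = { b, e } ∪ { c, e, f }
  |family| = 38
Pass 4: +22 →
  { a, c }  = { c } ∪ { a }
  { a, d }  = ᶜ of { b, c, e, f }
  { a, e }  = ᶜ of { b, c, d, f }
  { b, c }  = { b } ∪ { c }
  { b, f }  = { b } ∪ { f }
  { c, e }  = { c } ∪ { e }
  { d, e }  = ᶜ of { a, b, c, f }
  { d, f }  = { d } ∪ { f }
  { a, b, c }  = { a, b } ∪ { c }
  { a, b, f }  = { a, f } ∪ { b }
  { a, c, d }  = { c, d } ∪ { a }
  { a, d, f }  = { a, f } ∪ { d }
  { a, e, f }  = ᶜ of { b, c, d }
  { b, c, e }  = { c } ∪ { b, e }
  { b, c, f }  = { b } ∪ { c, f }
  { b, d, f }  = { b, d } ∪ { f }
  { b, e, f }  = { b } ∪ { e, f }
  { c, d, e }  = { c, d } ∪ { e }
  { d, e, f }  = { d } ∪ { e, f }
  { a, b, c, e }  = { c } ∪ { a, b, e }
  { a, b, d, f }  = { a, f } ∪ { a, b, d }
  { b, d, e, f }  = { b, d, e } ∪ { e, f }
  |family| = 60
Pass 5 adds 4:
  { a, c, e }  = ᶜ of { b, d, f }
  { a, d, e }  = ᶜ of { b, c, f }
  { a, c, d, e }  = ᶜ of { b, f }
  { a, d, e, f }  = ᶜ of { b, c }
  |family| = 64
Pass 6: closed — nothing new.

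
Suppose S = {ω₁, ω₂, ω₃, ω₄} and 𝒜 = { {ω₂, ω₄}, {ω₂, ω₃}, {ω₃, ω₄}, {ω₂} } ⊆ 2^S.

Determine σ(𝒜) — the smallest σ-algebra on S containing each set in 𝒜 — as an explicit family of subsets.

Take S₀ = 𝒜 ∪ {∅, S} = { {}, {ω₂}, {ω₂, ω₃}, {ω₂, ω₄}, {ω₃, ω₄}, S }.
Pass 1 adds 5:
  {ω₁, ω₂}  = {ω₃, ω₄}ᶜ
  {ω₁, ω₃}  = {ω₂, ω₄}ᶜ
  {ω₁, ω₄}  = {ω₂, ω₃}ᶜ
  {ω₁, ω₃, ω₄}  = {ω₂}ᶜ
  {ω₂, ω₃, ω₄}  = {ω₃, ω₄} ∪ {ω₂, ω₃}
  (now 11)
Pass 2: +3 →
  {ω₁}  = {ω₂, ω₃, ω₄}ᶜ
  {ω₁, ω₂, ω₃}  = {ω₁, ω₂} ∪ {ω₂, ω₃}
  {ω₁, ω₂, ω₄}  = {ω₁, ω₂} ∪ {ω₁, ω₄}
  (now 14)
Pass 3: +2 →
  {ω₃}  = {ω₁, ω₂, ω₄}ᶜ
  {ω₄}  = {ω₁, ω₂, ω₃}ᶜ
  (now 16)
Pass 4: already closed under ᶜ and ∪.

σ(𝒜) = { {}, {ω₁}, {ω₂}, {ω₃}, {ω₄}, {ω₁, ω₂}, {ω₁, ω₃}, {ω₁, ω₄}, {ω₂, ω₃}, {ω₂, ω₄}, {ω₃, ω₄}, {ω₁, ω₂, ω₃}, {ω₁, ω₂, ω₄}, {ω₁, ω₃, ω₄}, {ω₂, ω₃, ω₄}, S }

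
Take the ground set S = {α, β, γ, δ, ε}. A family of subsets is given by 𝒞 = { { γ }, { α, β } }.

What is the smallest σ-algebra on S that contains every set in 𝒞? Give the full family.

σ(𝒞) (8 sets): { {  }, { γ }, { α, β }, { δ, ε }, { α, β, γ }, { γ, δ, ε }, { α, β, δ, ε }, S }

Derivation:
Start: 𝒞 ∪ {∅, S} = { {  }, { γ }, { α, β }, S }.
Step 1. New:
  { α, β, γ }  = { γ } ∪ { α, β }
  { γ, δ, ε }  = ᶜ of { α, β }
  { α, β, δ, ε }  = ᶜ of { γ }
  [7 total]
Step 2: +1 →
  { δ, ε }  = ᶜ of { α, β, γ }
  [8 total]
Step 3: no new sets; the family is a σ-algebra.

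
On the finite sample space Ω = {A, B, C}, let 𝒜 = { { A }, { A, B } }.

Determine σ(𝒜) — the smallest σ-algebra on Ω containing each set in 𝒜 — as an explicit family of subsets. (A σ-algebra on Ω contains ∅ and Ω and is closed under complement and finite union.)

Initial family (4 sets): { {}, { A }, { A, B }, Ω }.
Pass 1 adds 2:
  { C }  = ᶜ of { A, B }
  { B, C }  = ᶜ of { A }
  |family| = 6
Pass 2: 1 new —
  { A, C }  = { C } ∪ { A }
  |family| = 7
Pass 3 (1 new):
  { B }  = ᶜ of { A, C }
  |family| = 8
Pass 4: already closed under ᶜ and ∪.

σ(𝒜) = { {}, { A }, { B }, { C }, { A, B }, { A, C }, { B, C }, Ω }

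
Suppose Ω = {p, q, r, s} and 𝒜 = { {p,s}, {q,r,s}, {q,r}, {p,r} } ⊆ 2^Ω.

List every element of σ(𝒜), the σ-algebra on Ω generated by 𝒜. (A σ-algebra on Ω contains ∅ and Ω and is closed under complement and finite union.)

Answer: σ(𝒜) = { ∅, {p}, {q}, {r}, {s}, {p,q}, {p,r}, {p,s}, {q,r}, {q,s}, {r,s}, {p,q,r}, {p,q,s}, {p,r,s}, {q,r,s}, Ω }

Trace:
Start: 𝒜 ∪ {∅, Ω} = { ∅, {p,r}, {p,s}, {q,r}, {q,r,s}, Ω }.
Round 1 (4 new):
  {p}  = Ω∖{q,r,s}
  {q,s}  = Ω∖{p,r}
  {p,q,r}  = {q,r} ∪ {p,r}
  {p,r,s}  = {p,s} ∪ {p,r}
  — 10 sets.
Round 2. New:
  {q}  = Ω∖{p,r,s}
  {s}  = Ω∖{p,q,r}
  {p,q,s}  = {p,s} ∪ {q,s}
  — 13 sets.
Round 3 (2 new):
  {r}  = Ω∖{p,q,s}
  {p,q}  = {q} ∪ {p}
  — 15 sets.
Round 4: 1 new —
  {r,s}  = Ω∖{p,q}
  — 16 sets.
Round 5: stable.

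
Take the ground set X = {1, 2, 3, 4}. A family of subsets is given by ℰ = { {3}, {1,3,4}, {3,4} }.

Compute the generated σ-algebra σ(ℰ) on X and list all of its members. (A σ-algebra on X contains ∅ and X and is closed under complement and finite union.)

Begin from { ∅, {3}, {3,4}, {1,3,4}, X } (that is, ℰ plus ∅ and X).
Pass 1 adds 3:
  {2}  = {1,3,4}ᶜ
  {1,2}  = {3,4}ᶜ
  {1,2,4}  = {3}ᶜ
  (now 8)
Pass 2: 3 new —
  {2,3}  = {3} ∪ {2}
  {1,2,3}  = {3} ∪ {1,2}
  {2,3,4}  = {2} ∪ {3,4}
  (now 11)
Pass 3 (3 new):
  {1}  = {2,3,4}ᶜ
  {4}  = {1,2,3}ᶜ
  {1,4}  = {2,3}ᶜ
  (now 14)
Pass 4: 2 new —
  {1,3}  = {3} ∪ {1}
  {2,4}  = {4} ∪ {2}
  (now 16)
Pass 5: stable.

Hence σ(ℰ) has 16 members: { ∅, {1}, {2}, {3}, {4}, {1,2}, {1,3}, {1,4}, {2,3}, {2,4}, {3,4}, {1,2,3}, {1,2,4}, {1,3,4}, {2,3,4}, X }.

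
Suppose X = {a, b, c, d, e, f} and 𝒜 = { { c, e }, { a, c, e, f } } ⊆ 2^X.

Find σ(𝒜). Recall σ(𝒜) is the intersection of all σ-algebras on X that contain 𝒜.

Start: 𝒜 ∪ {∅, X} = { {}, { c, e }, { a, c, e, f }, X }.
Step 1: 2 new —
  { b, d }  = ᶜ of { a, c, e, f }
  { a, b, d, f }  = ᶜ of { c, e }
  |family| = 6
Step 2 adds 1:
  { b, c, d, e }  = { c, e } ∪ { b, d }
  |family| = 7
Step 3 adds 1:
  { a, f }  = ᶜ of { b, c, d, e }
  |family| = 8
After Step 4 the family is unchanged; done.

Hence σ(𝒜) has 8 members: { {}, { a, f }, { b, d }, { c, e }, { a, b, d, f }, { a, c, e, f }, { b, c, d, e }, X }.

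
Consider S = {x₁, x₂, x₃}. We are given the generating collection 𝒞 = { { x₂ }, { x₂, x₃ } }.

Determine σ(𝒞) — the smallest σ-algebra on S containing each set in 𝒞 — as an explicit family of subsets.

σ(𝒞) = { ∅, { x₁ }, { x₂ }, { x₃ }, { x₁, x₂ }, { x₁, x₃ }, { x₂, x₃ }, S }

Check:
Start: 𝒞 ∪ {∅, S} = { ∅, { x₂ }, { x₂, x₃ }, S }.
Iteration 1 adds 2:
  { x₁ }  = ᶜ of { x₂, x₃ }
  { x₁, x₃ }  = ᶜ of { x₂ }
Iteration 2. New:
  { x₁, x₂ }  = { x₂ } ∪ { x₁ }
Iteration 3. New:
  { x₃ }  = ᶜ of { x₁, x₂ }
After Iteration 4 the family is unchanged; done.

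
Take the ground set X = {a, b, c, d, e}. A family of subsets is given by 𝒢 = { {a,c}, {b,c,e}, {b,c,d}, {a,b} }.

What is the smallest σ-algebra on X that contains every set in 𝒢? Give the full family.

Take S₀ = 𝒢 ∪ {∅, X} = { {}, {a,b}, {a,c}, {b,c,d}, {b,c,e}, X }.
Iteration 1: 8 new —
  {a,d}  = complement {b,c,e}
  {a,e}  = complement {b,c,d}
  {a,b,c}  = {a,b} ∪ {a,c}
  {b,d,e}  = complement {a,c}
  {c,d,e}  = complement {a,b}
  {a,b,c,d}  = {b,c,d} ∪ {a,b}
  {a,b,c,e}  = {b,c,e} ∪ {a,b}
  {b,c,d,e}  = {b,c,e} ∪ {b,c,d}
  |family| = 14
Iteration 2: +11 →
  {a}  = complement {b,c,d,e}
  {d}  = complement {a,b,c,e}
  {e}  = complement {a,b,c,d}
  {d,e}  = complement {a,b,c}
  {a,b,d}  = {a,b} ∪ {a,d}
  {a,b,e}  = {a,b} ∪ {a,e}
  {a,c,d}  = {a,d} ∪ {a,c}
  {a,c,e}  = {a,c} ∪ {a,e}
  {a,d,e}  = {a,d} ∪ {a,e}
  {a,b,d,e}  = {a,b} ∪ {b,d,e}
  {a,c,d,e}  = {c,d,e} ∪ {a,d}
  |family| = 25
Iteration 3: +7 →
  {b}  = complement {a,c,d,e}
  {c}  = complement {a,b,d,e}
  {b,c}  = complement {a,d,e}
  {b,d}  = complement {a,c,e}
  {b,e}  = complement {a,c,d}
  {c,d}  = complement {a,b,e}
  {c,e}  = complement {a,b,d}
  |family| = 32
After Iteration 4 the family is unchanged; done.

Therefore σ(𝒢) = { {}, {a}, {b}, {c}, {d}, {e}, {a,b}, {a,c}, {a,d}, {a,e}, {b,c}, {b,d}, {b,e}, {c,d}, {c,e}, {d,e}, {a,b,c}, {a,b,d}, {a,b,e}, {a,c,d}, {a,c,e}, {a,d,e}, {b,c,d}, {b,c,e}, {b,d,e}, {c,d,e}, {a,b,c,d}, {a,b,c,e}, {a,b,d,e}, {a,c,d,e}, {b,c,d,e}, X } (|σ(𝒢)| = 32).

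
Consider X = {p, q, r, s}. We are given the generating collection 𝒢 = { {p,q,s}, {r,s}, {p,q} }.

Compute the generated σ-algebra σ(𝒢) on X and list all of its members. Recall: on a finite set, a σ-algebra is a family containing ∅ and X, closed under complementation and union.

|σ(𝒢)| = 8.  σ(𝒢) = { {}, {r}, {s}, {p,q}, {r,s}, {p,q,r}, {p,q,s}, X }

Check:
Take S₀ = 𝒢 ∪ {∅, X} = { {}, {p,q}, {r,s}, {p,q,s}, X }.
Round 1: +1 →
  {r}  = ᶜ of {p,q,s}
  [6 total]
Round 2 (1 new):
  {p,q,r}  = {r} ∪ {p,q}
  [7 total]
Round 3: 1 new —
  {s}  = ᶜ of {p,q,r}
  [8 total]
After Round 4 the family is unchanged; done.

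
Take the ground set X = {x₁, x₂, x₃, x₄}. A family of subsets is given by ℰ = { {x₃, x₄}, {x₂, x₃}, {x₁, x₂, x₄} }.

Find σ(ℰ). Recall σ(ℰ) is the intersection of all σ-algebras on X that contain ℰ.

|σ(ℰ)| = 16.  σ(ℰ) = { {}, {x₁}, {x₂}, {x₃}, {x₄}, {x₁, x₂}, {x₁, x₃}, {x₁, x₄}, {x₂, x₃}, {x₂, x₄}, {x₃, x₄}, {x₁, x₂, x₃}, {x₁, x₂, x₄}, {x₁, x₃, x₄}, {x₂, x₃, x₄}, X }

Derivation:
Begin from { {}, {x₂, x₃}, {x₃, x₄}, {x₁, x₂, x₄}, X } (that is, ℰ plus ∅ and X).
Step 1. New:
  {x₃}  = X∖{x₁, x₂, x₄}
  {x₁, x₂}  = X∖{x₃, x₄}
  {x₁, x₄}  = X∖{x₂, x₃}
  {x₂, x₃, x₄}  = {x₃, x₄} ∪ {x₂, x₃}
  — 9 sets.
Step 2 (3 new):
  {x₁}  = X∖{x₂, x₃, x₄}
  {x₁, x₂, x₃}  = {x₁, x₂} ∪ {x₃}
  {x₁, x₃, x₄}  = {x₃, x₄} ∪ {x₁, x₄}
  — 12 sets.
Step 3 adds 3:
  {x₂}  = X∖{x₁, x₃, x₄}
  {x₄}  = X∖{x₁, x₂, x₃}
  {x₁, x₃}  = {x₃} ∪ {x₁}
  — 15 sets.
Step 4: 1 new —
  {x₂, x₄}  = X∖{x₁, x₃}
  — 16 sets.
Step 5: already closed under ᶜ and ∪.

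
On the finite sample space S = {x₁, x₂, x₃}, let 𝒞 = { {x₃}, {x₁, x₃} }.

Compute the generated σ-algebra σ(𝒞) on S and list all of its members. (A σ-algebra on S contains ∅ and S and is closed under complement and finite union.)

Start: 𝒞 ∪ {∅, S} = { ∅, {x₃}, {x₁, x₃}, S }.
Round 1: 2 new —
  {x₂}  = complement {x₁, x₃}
  {x₁, x₂}  = complement {x₃}
  — 6 sets.
Round 2: 1 new —
  {x₂, x₃}  = {x₃} ∪ {x₂}
  — 7 sets.
Round 3: +1 →
  {x₁}  = complement {x₂, x₃}
  — 8 sets.
Round 4 adds nothing — fixpoint reached.

Therefore σ(𝒞) = { ∅, {x₁}, {x₂}, {x₃}, {x₁, x₂}, {x₁, x₃}, {x₂, x₃}, S } (|σ(𝒞)| = 8).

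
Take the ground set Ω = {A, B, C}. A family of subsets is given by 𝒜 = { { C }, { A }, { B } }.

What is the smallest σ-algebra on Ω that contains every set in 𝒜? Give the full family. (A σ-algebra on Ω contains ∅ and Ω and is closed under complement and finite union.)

σ(𝒜) = { {}, { A }, { B }, { C }, { A, B }, { A, C }, { B, C }, Ω }

Trace:
Start: 𝒜 ∪ {∅, Ω} = { {}, { A }, { B }, { C }, Ω }.
Pass 1. New:
  { A, B }  = Ω∖{ C }
  { A, C }  = Ω∖{ B }
  { B, C }  = Ω∖{ A }
  [8 total]
Pass 2: no new sets; the family is a σ-algebra.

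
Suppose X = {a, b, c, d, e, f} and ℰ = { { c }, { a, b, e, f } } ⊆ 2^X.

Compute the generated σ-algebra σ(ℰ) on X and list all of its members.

Initial family (4 sets): { ∅, { c }, { a, b, e, f }, X }.
Iteration 1. New:
  { c, d }  = { a, b, e, f }ᶜ
  { a, b, c, e, f }  = { c } ∪ { a, b, e, f }
  { a, b, d, e, f }  = { c }ᶜ
  |family| = 7
Iteration 2: +1 →
  { d }  = { a, b, c, e, f }ᶜ
  |family| = 8
Iteration 3: stable.

σ(ℰ) = { ∅, { c }, { d }, { c, d }, { a, b, e, f }, { a, b, c, e, f }, { a, b, d, e, f }, X }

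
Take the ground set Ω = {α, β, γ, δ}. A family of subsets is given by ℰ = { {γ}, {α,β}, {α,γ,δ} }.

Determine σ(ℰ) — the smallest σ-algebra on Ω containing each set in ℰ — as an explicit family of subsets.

Begin from { {}, {γ}, {α,β}, {α,γ,δ}, Ω } (that is, ℰ plus ∅ and Ω).
Round 1 adds 4:
  {β}  = {α,γ,δ}ᶜ
  {γ,δ}  = {α,β}ᶜ
  {α,β,γ}  = {γ} ∪ {α,β}
  {α,β,δ}  = {γ}ᶜ
Round 2: 3 new —
  {δ}  = {α,β,γ}ᶜ
  {β,γ}  = {β} ∪ {γ}
  {β,γ,δ}  = {γ,δ} ∪ {β}
Round 3 adds 3:
  {α}  = {β,γ,δ}ᶜ
  {α,δ}  = {β,γ}ᶜ
  {β,δ}  = {δ} ∪ {β}
Round 4: 1 new —
  {α,γ}  = {β,δ}ᶜ
Round 5: closed — nothing new.

Therefore σ(ℰ) = { {}, {α}, {β}, {γ}, {δ}, {α,β}, {α,γ}, {α,δ}, {β,γ}, {β,δ}, {γ,δ}, {α,β,γ}, {α,β,δ}, {α,γ,δ}, {β,γ,δ}, Ω } (|σ(ℰ)| = 16).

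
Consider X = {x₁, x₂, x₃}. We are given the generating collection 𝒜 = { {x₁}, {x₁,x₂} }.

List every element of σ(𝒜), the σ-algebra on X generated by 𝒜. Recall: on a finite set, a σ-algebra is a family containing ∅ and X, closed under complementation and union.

Take S₀ = 𝒜 ∪ {∅, X} = { {}, {x₁}, {x₁,x₂}, X }.
Pass 1: 2 new —
  {x₃}  = complement {x₁,x₂}
  {x₂,x₃}  = complement {x₁}
Pass 2 (1 new):
  {x₁,x₃}  = {x₃} ∪ {x₁}
Pass 3. New:
  {x₂}  = complement {x₁,x₃}
Pass 4: already closed under ᶜ and ∪.

Therefore σ(𝒜) = { {}, {x₁}, {x₂}, {x₃}, {x₁,x₂}, {x₁,x₃}, {x₂,x₃}, X } (|σ(𝒜)| = 8).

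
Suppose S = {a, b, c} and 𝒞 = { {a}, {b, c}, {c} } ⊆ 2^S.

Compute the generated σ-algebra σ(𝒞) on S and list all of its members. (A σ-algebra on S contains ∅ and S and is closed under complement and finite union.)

Answer: σ(𝒞) = { {}, {a}, {b}, {c}, {a, b}, {a, c}, {b, c}, S }

Check:
Take S₀ = 𝒞 ∪ {∅, S} = { {}, {a}, {c}, {b, c}, S }.
Iteration 1. New:
  {a, b}  = {c}ᶜ
  {a, c}  = {c} ∪ {a}
Iteration 2 adds 1:
  {b}  = {a, c}ᶜ
Iteration 3: no new sets; the family is a σ-algebra.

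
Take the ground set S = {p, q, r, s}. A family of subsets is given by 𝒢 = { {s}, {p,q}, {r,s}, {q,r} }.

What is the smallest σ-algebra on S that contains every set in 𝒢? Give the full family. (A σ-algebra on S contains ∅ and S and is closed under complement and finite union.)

Answer: σ(𝒢) = { {}, {p}, {q}, {r}, {s}, {p,q}, {p,r}, {p,s}, {q,r}, {q,s}, {r,s}, {p,q,r}, {p,q,s}, {p,r,s}, {q,r,s}, S }

Trace:
Begin from { {}, {s}, {p,q}, {q,r}, {r,s}, S } (that is, 𝒢 plus ∅ and S).
Round 1 (4 new):
  {p,s}  = {q,r}ᶜ
  {p,q,r}  = {s}ᶜ
  {p,q,s}  = {p,q} ∪ {s}
  {q,r,s}  = {r,s} ∪ {q,r}
  [10 total]
Round 2. New:
  {p}  = {q,r,s}ᶜ
  {r}  = {p,q,s}ᶜ
  {p,r,s}  = {r,s} ∪ {p,s}
  [13 total]
Round 3 adds 2:
  {q}  = {p,r,s}ᶜ
  {p,r}  = {r} ∪ {p}
  [15 total]
Round 4 (1 new):
  {q,s}  = {p,r}ᶜ
  [16 total]
Round 5 adds nothing — fixpoint reached.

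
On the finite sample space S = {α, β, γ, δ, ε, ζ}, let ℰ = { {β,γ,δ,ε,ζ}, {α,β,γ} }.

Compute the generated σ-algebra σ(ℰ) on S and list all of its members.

Answer: σ(ℰ) = { {}, {α}, {β,γ}, {α,β,γ}, {δ,ε,ζ}, {α,δ,ε,ζ}, {β,γ,δ,ε,ζ}, S }

Derivation:
Take S₀ = ℰ ∪ {∅, S} = { {}, {α,β,γ}, {β,γ,δ,ε,ζ}, S }.
Iteration 1 (2 new):
  {α}  = S∖{β,γ,δ,ε,ζ}
  {δ,ε,ζ}  = S∖{α,β,γ}
  [6 total]
Iteration 2 (1 new):
  {α,δ,ε,ζ}  = {δ,ε,ζ} ∪ {α}
  [7 total]
Iteration 3 adds 1:
  {β,γ}  = S∖{α,δ,ε,ζ}
  [8 total]
Iteration 4 adds nothing — fixpoint reached.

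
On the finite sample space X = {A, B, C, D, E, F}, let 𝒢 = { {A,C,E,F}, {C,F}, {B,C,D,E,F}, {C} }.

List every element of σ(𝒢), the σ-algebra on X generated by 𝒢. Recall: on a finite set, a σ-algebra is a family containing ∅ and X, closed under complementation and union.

Start: 𝒢 ∪ {∅, X} = { {}, {C}, {C,F}, {A,C,E,F}, {B,C,D,E,F}, X }.
Step 1 (4 new):
  {A}  = ᶜ of {B,C,D,E,F}
  {B,D}  = ᶜ of {A,C,E,F}
  {A,B,D,E}  = ᶜ of {C,F}
  {A,B,D,E,F}  = ᶜ of {C}
Step 2: 6 new —
  {A,C}  = {C} ∪ {A}
  {A,B,D}  = {B,D} ∪ {A}
  {A,C,F}  = {C,F} ∪ {A}
  {B,C,D}  = {C} ∪ {B,D}
  {B,C,D,F}  = {C,F} ∪ {B,D}
  {A,B,C,D,E}  = {A,B,D,E} ∪ {C}
Step 3: +8 →
  {F}  = ᶜ of {A,B,C,D,E}
  {A,E}  = ᶜ of {B,C,D,F}
  {A,E,F}  = ᶜ of {B,C,D}
  {B,D,E}  = ᶜ of {A,C,F}
  {C,E,F}  = ᶜ of {A,B,D}
  {A,B,C,D}  = {C} ∪ {A,B,D}
  {B,D,E,F}  = ᶜ of {A,C}
  {A,B,C,D,F}  = {B,C,D} ∪ {A,C,F}
Step 4. New:
  {E}  = ᶜ of {A,B,C,D,F}
  {A,F}  = {F} ∪ {A}
  {E,F}  = ᶜ of {A,B,C,D}
  {A,C,E}  = {C} ∪ {A,E}
  {B,D,F}  = {F} ∪ {B,D}
  {A,B,D,F}  = {F} ∪ {A,B,D}
  {B,C,D,E}  = {C} ∪ {B,D,E}
Step 5 (1 new):
  {C,E}  = ᶜ of {A,B,D,F}
Step 6: no new sets; the family is a σ-algebra.

Therefore σ(𝒢) = { {}, {A}, {C}, {E}, {F}, {A,C}, {A,E}, {A,F}, {B,D}, {C,E}, {C,F}, {E,F}, {A,B,D}, {A,C,E}, {A,C,F}, {A,E,F}, {B,C,D}, {B,D,E}, {B,D,F}, {C,E,F}, {A,B,C,D}, {A,B,D,E}, {A,B,D,F}, {A,C,E,F}, {B,C,D,E}, {B,C,D,F}, {B,D,E,F}, {A,B,C,D,E}, {A,B,C,D,F}, {A,B,D,E,F}, {B,C,D,E,F}, X } (|σ(𝒢)| = 32).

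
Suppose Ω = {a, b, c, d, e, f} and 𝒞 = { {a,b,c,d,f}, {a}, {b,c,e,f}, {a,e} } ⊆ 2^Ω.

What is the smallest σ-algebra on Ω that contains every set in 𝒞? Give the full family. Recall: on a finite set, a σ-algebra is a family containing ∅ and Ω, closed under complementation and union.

Seed the family with 𝒞 together with ∅ and Ω: { {}, {a}, {a,e}, {b,c,e,f}, {a,b,c,d,f}, Ω }.
Iteration 1: 5 new —
  {e}  = ᶜ of {a,b,c,d,f}
  {a,d}  = ᶜ of {b,c,e,f}
  {b,c,d,f}  = ᶜ of {a,e}
  {a,b,c,e,f}  = {a,e} ∪ {b,c,e,f}
  {b,c,d,e,f}  = ᶜ of {a}
  |family| = 11
Iteration 2. New:
  {d}  = ᶜ of {a,b,c,e,f}
  {a,d,e}  = {e} ∪ {a,d}
  |family| = 13
Iteration 3: +2 →
  {d,e}  = {d} ∪ {e}
  {b,c,f}  = ᶜ of {a,d,e}
  |family| = 15
Iteration 4: 1 new —
  {a,b,c,f}  = ᶜ of {d,e}
  |family| = 16
Iteration 5: no new sets; the family is a σ-algebra.

|σ(𝒞)| = 16.  σ(𝒞) = { {}, {a}, {d}, {e}, {a,d}, {a,e}, {d,e}, {a,d,e}, {b,c,f}, {a,b,c,f}, {b,c,d,f}, {b,c,e,f}, {a,b,c,d,f}, {a,b,c,e,f}, {b,c,d,e,f}, Ω }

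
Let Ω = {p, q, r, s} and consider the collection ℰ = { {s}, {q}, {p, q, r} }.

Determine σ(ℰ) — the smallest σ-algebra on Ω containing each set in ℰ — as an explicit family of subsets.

Start: ℰ ∪ {∅, Ω} = { {}, {q}, {s}, {p, q, r}, Ω }.
Round 1: 2 new —
  {q, s}  = {s} ∪ {q}
  {p, r, s}  = Ω∖{q}
  |family| = 7
Round 2 adds 1:
  {p, r}  = Ω∖{q, s}
  |family| = 8
Round 3 adds nothing — fixpoint reached.

σ(ℰ) = { {}, {q}, {s}, {p, r}, {q, s}, {p, q, r}, {p, r, s}, Ω }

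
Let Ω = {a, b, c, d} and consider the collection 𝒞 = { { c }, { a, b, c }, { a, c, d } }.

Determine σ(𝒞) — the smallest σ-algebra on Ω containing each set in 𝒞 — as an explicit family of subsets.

σ(𝒞) = { {  }, { a }, { b }, { c }, { d }, { a, b }, { a, c }, { a, d }, { b, c }, { b, d }, { c, d }, { a, b, c }, { a, b, d }, { a, c, d }, { b, c, d }, Ω }

Working:
Take S₀ = 𝒞 ∪ {∅, Ω} = { {  }, { c }, { a, b, c }, { a, c, d }, Ω }.
Round 1 adds 3:
  { b }  = complement { a, c, d }
  { d }  = complement { a, b, c }
  { a, b, d }  = complement { c }
  |family| = 8
Round 2 adds 3:
  { b, c }  = { c } ∪ { b }
  { b, d }  = { d } ∪ { b }
  { c, d }  = { d } ∪ { c }
  |family| = 11
Round 3 (4 new):
  { a, b }  = complement { c, d }
  { a, c }  = complement { b, d }
  { a, d }  = complement { b, c }
  { b, c, d }  = { c } ∪ { b, d }
  |family| = 15
Round 4. New:
  { a }  = complement { b, c, d }
  |family| = 16
Round 5: stable.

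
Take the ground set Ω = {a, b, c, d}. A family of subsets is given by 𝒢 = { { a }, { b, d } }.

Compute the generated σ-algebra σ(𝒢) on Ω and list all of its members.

σ(𝒢) (8 sets): { ∅, { a }, { c }, { a, c }, { b, d }, { a, b, d }, { b, c, d }, Ω }

Trace:
Start: 𝒢 ∪ {∅, Ω} = { ∅, { a }, { b, d }, Ω }.
Step 1: +3 →
  { a, c }  = { b, d }ᶜ
  { a, b, d }  = { b, d } ∪ { a }
  { b, c, d }  = { a }ᶜ
Step 2 adds 1:
  { c }  = { a, b, d }ᶜ
Step 3: closed — nothing new.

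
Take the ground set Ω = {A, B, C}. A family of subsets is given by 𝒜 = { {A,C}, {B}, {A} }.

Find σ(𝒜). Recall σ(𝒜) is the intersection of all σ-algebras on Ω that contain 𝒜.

Seed the family with 𝒜 together with ∅ and Ω: { {}, {A}, {B}, {A,C}, Ω }.
Round 1 (2 new):
  {A,B}  = {B} ∪ {A}
  {B,C}  = {A}ᶜ
  — 7 sets.
Round 2: +1 →
  {C}  = {A,B}ᶜ
  — 8 sets.
Round 3: already closed under ᶜ and ∪.

Therefore σ(𝒜) = { {}, {A}, {B}, {C}, {A,B}, {A,C}, {B,C}, Ω } (|σ(𝒜)| = 8).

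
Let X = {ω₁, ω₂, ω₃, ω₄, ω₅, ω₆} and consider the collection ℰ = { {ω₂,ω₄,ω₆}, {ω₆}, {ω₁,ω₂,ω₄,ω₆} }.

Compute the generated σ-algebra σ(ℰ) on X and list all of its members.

Begin from { {}, {ω₆}, {ω₂,ω₄,ω₆}, {ω₁,ω₂,ω₄,ω₆}, X } (that is, ℰ plus ∅ and X).
Pass 1: +3 →
  {ω₃,ω₅}  = ᶜ of {ω₁,ω₂,ω₄,ω₆}
  {ω₁,ω₃,ω₅}  = ᶜ of {ω₂,ω₄,ω₆}
  {ω₁,ω₂,ω₃,ω₄,ω₅}  = ᶜ of {ω₆}
  [8 total]
Pass 2 adds 3:
  {ω₃,ω₅,ω₆}  = {ω₃,ω₅} ∪ {ω₆}
  {ω₁,ω₃,ω₅,ω₆}  = {ω₁,ω₃,ω₅} ∪ {ω₆}
  {ω₂,ω₃,ω₄,ω₅,ω₆}  = {ω₂,ω₄,ω₆} ∪ {ω₃,ω₅}
  [11 total]
Pass 3. New:
  {ω₁}  = ᶜ of {ω₂,ω₃,ω₄,ω₅,ω₆}
  {ω₂,ω₄}  = ᶜ of {ω₁,ω₃,ω₅,ω₆}
  {ω₁,ω₂,ω₄}  = ᶜ of {ω₃,ω₅,ω₆}
  [14 total]
Pass 4. New:
  {ω₁,ω₆}  = {ω₁} ∪ {ω₆}
  {ω₂,ω₃,ω₄,ω₅}  = {ω₃,ω₅} ∪ {ω₂,ω₄}
  [16 total]
Pass 5: no new sets; the family is a σ-algebra.

Hence σ(ℰ) has 16 members: { {}, {ω₁}, {ω₆}, {ω₁,ω₆}, {ω₂,ω₄}, {ω₃,ω₅}, {ω₁,ω₂,ω₄}, {ω₁,ω₃,ω₅}, {ω₂,ω₄,ω₆}, {ω₃,ω₅,ω₆}, {ω₁,ω₂,ω₄,ω₆}, {ω₁,ω₃,ω₅,ω₆}, {ω₂,ω₃,ω₄,ω₅}, {ω₁,ω₂,ω₃,ω₄,ω₅}, {ω₂,ω₃,ω₄,ω₅,ω₆}, X }.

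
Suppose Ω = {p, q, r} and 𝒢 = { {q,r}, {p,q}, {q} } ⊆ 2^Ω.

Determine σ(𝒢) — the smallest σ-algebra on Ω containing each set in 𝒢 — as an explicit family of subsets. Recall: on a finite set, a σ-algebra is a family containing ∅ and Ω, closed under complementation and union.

|σ(𝒢)| = 8.  σ(𝒢) = { ∅, {p}, {q}, {r}, {p,q}, {p,r}, {q,r}, Ω }

Working:
Begin from { ∅, {q}, {p,q}, {q,r}, Ω } (that is, 𝒢 plus ∅ and Ω).
Step 1: 3 new —
  {p}  = Ω∖{q,r}
  {r}  = Ω∖{p,q}
  {p,r}  = Ω∖{q}
  |family| = 8
Step 2: stable.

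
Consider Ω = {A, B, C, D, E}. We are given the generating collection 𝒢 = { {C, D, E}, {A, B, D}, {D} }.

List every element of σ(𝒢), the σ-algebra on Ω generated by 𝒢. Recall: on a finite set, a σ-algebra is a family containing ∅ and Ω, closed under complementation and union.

Start: 𝒢 ∪ {∅, Ω} = { ∅, {D}, {A, B, D}, {C, D, E}, Ω }.
Round 1: 3 new —
  {A, B}  = Ω∖{C, D, E}
  {C, E}  = Ω∖{A, B, D}
  {A, B, C, E}  = Ω∖{D}
Round 2 adds nothing — fixpoint reached.

Therefore σ(𝒢) = { ∅, {D}, {A, B}, {C, E}, {A, B, D}, {C, D, E}, {A, B, C, E}, Ω } (|σ(𝒢)| = 8).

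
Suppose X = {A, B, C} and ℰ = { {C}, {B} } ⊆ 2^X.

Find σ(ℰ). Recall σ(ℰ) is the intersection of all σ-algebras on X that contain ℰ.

σ(ℰ) (8 sets): { ∅, {A}, {B}, {C}, {A,B}, {A,C}, {B,C}, X }

Check:
Seed the family with ℰ together with ∅ and X: { ∅, {B}, {C}, X }.
Iteration 1: +3 →
  {A,B}  = X∖{C}
  {A,C}  = X∖{B}
  {B,C}  = {C} ∪ {B}
  (now 7)
Iteration 2: 1 new —
  {A}  = X∖{B,C}
  (now 8)
Iteration 3: already closed under ᶜ and ∪.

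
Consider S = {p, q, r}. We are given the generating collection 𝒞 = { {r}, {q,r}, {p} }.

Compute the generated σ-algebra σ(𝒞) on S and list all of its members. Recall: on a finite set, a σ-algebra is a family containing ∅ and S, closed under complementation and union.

Take S₀ = 𝒞 ∪ {∅, S} = { ∅, {p}, {r}, {q,r}, S }.
Pass 1: +2 →
  {p,q}  = S∖{r}
  {p,r}  = {r} ∪ {p}
  [7 total]
Pass 2: 1 new —
  {q}  = S∖{p,r}
  [8 total]
Pass 3: already closed under ᶜ and ∪.

|σ(𝒞)| = 8.  σ(𝒞) = { ∅, {p}, {q}, {r}, {p,q}, {p,r}, {q,r}, S }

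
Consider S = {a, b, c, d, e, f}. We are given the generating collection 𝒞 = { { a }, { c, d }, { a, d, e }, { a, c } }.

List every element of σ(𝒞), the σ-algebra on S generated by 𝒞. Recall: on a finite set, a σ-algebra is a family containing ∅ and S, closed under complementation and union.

Seed the family with 𝒞 together with ∅ and S: { ∅, { a }, { a, c }, { c, d }, { a, d, e }, S }.
Round 1: 6 new —
  { a, c, d }  = { c, d } ∪ { a, c }
  { b, c, f }  = complement { a, d, e }
  { a, b, e, f }  = complement { c, d }
  { a, c, d, e }  = { a, d, e } ∪ { c, d }
  { b, d, e, f }  = complement { a, c }
  { b, c, d, e, f }  = complement { a }
  [12 total]
Round 2. New:
  { b, f }  = complement { a, c, d, e }
  { b, e, f }  = complement { a, c, d }
  { a, b, c, f }  = { b, c, f } ∪ { a, c }
  { b, c, d, f }  = { c, d } ∪ { b, c, f }
  { a, b, c, d, f }  = { b, c, f } ∪ { a, c, d }
  { a, b, c, e, f }  = { b, c, f } ∪ { a, b, e, f }
  { a, b, d, e, f }  = { a, d, e } ∪ { b, d, e, f }
  [19 total]
Round 3: +7 →
  { c }  = complement { a, b, d, e, f }
  { d }  = complement { a, b, c, e, f }
  { e }  = complement { a, b, c, d, f }
  { a, e }  = complement { b, c, d, f }
  { d, e }  = complement { a, b, c, f }
  { a, b, f }  = { b, f } ∪ { a }
  { b, c, e, f }  = { b, c, f } ∪ { b, e, f }
  [26 total]
Round 4. New:
  { a, d }  = complement { b, c, e, f }
  { c, e }  = { e } ∪ { c }
  { a, c, e }  = { e } ∪ { a, c }
  { b, d, f }  = { b, f } ∪ { d }
  { c, d, e }  = complement { a, b, f }
  { a, b, d, f }  = { d } ∪ { a, b, f }
  [32 total]
Round 5: closed — nothing new.

σ(𝒞) = { ∅, { a }, { c }, { d }, { e }, { a, c }, { a, d }, { a, e }, { b, f }, { c, d }, { c, e }, { d, e }, { a, b, f }, { a, c, d }, { a, c, e }, { a, d, e }, { b, c, f }, { b, d, f }, { b, e, f }, { c, d, e }, { a, b, c, f }, { a, b, d, f }, { a, b, e, f }, { a, c, d, e }, { b, c, d, f }, { b, c, e, f }, { b, d, e, f }, { a, b, c, d, f }, { a, b, c, e, f }, { a, b, d, e, f }, { b, c, d, e, f }, S }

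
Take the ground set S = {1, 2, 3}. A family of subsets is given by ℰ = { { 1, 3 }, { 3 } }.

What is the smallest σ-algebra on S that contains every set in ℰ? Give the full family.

|σ(ℰ)| = 8.  σ(ℰ) = { {  }, { 1 }, { 2 }, { 3 }, { 1, 2 }, { 1, 3 }, { 2, 3 }, S }

Trace:
Initial family (4 sets): { {  }, { 3 }, { 1, 3 }, S }.
Iteration 1: 2 new —
  { 2 }  = ᶜ of { 1, 3 }
  { 1, 2 }  = ᶜ of { 3 }
  [6 total]
Iteration 2 (1 new):
  { 2, 3 }  = { 3 } ∪ { 2 }
  [7 total]
Iteration 3: +1 →
  { 1 }  = ᶜ of { 2, 3 }
  [8 total]
After Iteration 4 the family is unchanged; done.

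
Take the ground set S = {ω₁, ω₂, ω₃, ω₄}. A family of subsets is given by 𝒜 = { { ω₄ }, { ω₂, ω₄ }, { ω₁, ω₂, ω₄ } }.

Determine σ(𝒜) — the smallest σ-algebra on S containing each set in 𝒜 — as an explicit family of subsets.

Start: 𝒜 ∪ {∅, S} = { ∅, { ω₄ }, { ω₂, ω₄ }, { ω₁, ω₂, ω₄ }, S }.
Round 1 adds 3:
  { ω₃ }  = ᶜ of { ω₁, ω₂, ω₄ }
  { ω₁, ω₃ }  = ᶜ of { ω₂, ω₄ }
  { ω₁, ω₂, ω₃ }  = ᶜ of { ω₄ }
Round 2: +3 →
  { ω₃, ω₄ }  = { ω₄ } ∪ { ω₃ }
  { ω₁, ω₃, ω₄ }  = { ω₄ } ∪ { ω₁, ω₃ }
  { ω₂, ω₃, ω₄ }  = { ω₃ } ∪ { ω₂, ω₄ }
Round 3: +3 →
  { ω₁ }  = ᶜ of { ω₂, ω₃, ω₄ }
  { ω₂ }  = ᶜ of { ω₁, ω₃, ω₄ }
  { ω₁, ω₂ }  = ᶜ of { ω₃, ω₄ }
Round 4. New:
  { ω₁, ω₄ }  = { ω₄ } ∪ { ω₁ }
  { ω₂, ω₃ }  = { ω₃ } ∪ { ω₂ }
Round 5: no new sets; the family is a σ-algebra.

Therefore σ(𝒜) = { ∅, { ω₁ }, { ω₂ }, { ω₃ }, { ω₄ }, { ω₁, ω₂ }, { ω₁, ω₃ }, { ω₁, ω₄ }, { ω₂, ω₃ }, { ω₂, ω₄ }, { ω₃, ω₄ }, { ω₁, ω₂, ω₃ }, { ω₁, ω₂, ω₄ }, { ω₁, ω₃, ω₄ }, { ω₂, ω₃, ω₄ }, S } (|σ(𝒜)| = 16).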